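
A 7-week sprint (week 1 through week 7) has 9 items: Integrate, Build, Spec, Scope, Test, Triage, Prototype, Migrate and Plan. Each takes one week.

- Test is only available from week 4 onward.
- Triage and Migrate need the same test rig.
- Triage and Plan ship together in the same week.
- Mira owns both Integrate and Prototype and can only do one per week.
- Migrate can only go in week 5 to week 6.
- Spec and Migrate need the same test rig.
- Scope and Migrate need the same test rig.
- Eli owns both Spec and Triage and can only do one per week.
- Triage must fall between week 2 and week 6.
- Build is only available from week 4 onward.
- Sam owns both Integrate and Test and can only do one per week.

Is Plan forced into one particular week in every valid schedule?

Plan can be week 2 (e.g. Plan in week 2, Integrate in week 1, Build in week 4, Prototype in week 2, Spec in week 1, Triage in week 2, Scope in week 1, Migrate in week 5, Test in week 4) or week 3 (e.g. Plan -> week 3; Spec -> week 1; Triage -> week 3; Test -> week 4; Migrate -> week 5; Integrate -> week 1; Scope -> week 1; Prototype -> week 2; Build -> week 4).

No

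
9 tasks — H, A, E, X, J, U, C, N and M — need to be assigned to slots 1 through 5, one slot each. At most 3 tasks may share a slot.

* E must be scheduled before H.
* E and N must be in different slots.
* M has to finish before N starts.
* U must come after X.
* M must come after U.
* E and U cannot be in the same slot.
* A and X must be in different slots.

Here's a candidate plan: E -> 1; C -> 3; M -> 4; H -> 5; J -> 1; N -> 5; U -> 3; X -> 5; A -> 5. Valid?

E and N must be in different slots — holds.
A and X must be in different slots — violated.
M has to finish before N starts — holds.
E and U cannot be in the same slot — holds.
At most 3 tasks may share a slot — violated.
U must come after X — violated.
E must be scheduled before H — holds.
M must come after U — holds.

No — it violates: A and X must be in different slots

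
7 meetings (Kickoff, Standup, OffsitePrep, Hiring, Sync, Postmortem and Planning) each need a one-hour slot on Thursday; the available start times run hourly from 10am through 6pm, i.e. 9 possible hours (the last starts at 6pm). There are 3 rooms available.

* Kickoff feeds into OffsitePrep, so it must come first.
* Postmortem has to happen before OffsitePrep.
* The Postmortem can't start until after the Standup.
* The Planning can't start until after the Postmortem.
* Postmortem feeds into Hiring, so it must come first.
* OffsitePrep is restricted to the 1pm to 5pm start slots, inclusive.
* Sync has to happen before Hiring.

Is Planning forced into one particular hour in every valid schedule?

Planning can be 12pm (e.g. OffsitePrep in 1pm, Standup in 10am, Hiring in 12pm, Postmortem in 11am, Planning in 12pm, Kickoff in 10am, Sync in 10am) or 1pm (e.g. Standup in 10am, Sync in 10am, Planning in 1pm, OffsitePrep in 1pm, Hiring in 12pm, Kickoff in 10am, Postmortem in 11am).

No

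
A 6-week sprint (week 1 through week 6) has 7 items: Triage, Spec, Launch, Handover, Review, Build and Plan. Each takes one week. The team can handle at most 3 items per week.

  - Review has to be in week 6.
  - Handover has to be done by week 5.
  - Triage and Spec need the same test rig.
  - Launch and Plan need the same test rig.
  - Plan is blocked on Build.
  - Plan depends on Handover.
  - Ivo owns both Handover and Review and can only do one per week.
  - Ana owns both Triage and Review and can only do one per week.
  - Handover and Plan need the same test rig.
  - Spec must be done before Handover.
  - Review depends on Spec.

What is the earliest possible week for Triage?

week 1

Triage at week 1 is achievable: Review -> week 6, Spec -> week 2, Handover -> week 3, Launch -> week 1, Triage -> week 1, Build -> week 1, Plan -> week 4.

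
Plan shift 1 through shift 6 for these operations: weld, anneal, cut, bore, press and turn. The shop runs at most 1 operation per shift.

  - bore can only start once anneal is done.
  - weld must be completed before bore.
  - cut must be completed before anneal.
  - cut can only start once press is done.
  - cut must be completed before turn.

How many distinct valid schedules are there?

Splitting on weld: it can be shift 1 (3), shift 2 (3), shift 3 (3), shift 4 (3), shift 5 (2). Listing each branch's schedules as (anneal, cut, bore, press, turn) by shift number:
weld=shift 1: (4,3,5,2,6) (4,3,6,2,5) (5,3,6,2,4) — 3.
weld=shift 2: (4,3,5,1,6) (4,3,6,1,5) (5,3,6,1,4) — 3.
weld=shift 3: (4,2,5,1,6) (4,2,6,1,5) (5,2,6,1,4) — 3.
weld=shift 4: (3,2,5,1,6) (3,2,6,1,5) (5,2,6,1,3) — 3.
weld=shift 5: (3,2,6,1,4) (4,2,6,1,3) — 2.
Summing: 3 + 3 + 3 + 3 + 2 = 14.

14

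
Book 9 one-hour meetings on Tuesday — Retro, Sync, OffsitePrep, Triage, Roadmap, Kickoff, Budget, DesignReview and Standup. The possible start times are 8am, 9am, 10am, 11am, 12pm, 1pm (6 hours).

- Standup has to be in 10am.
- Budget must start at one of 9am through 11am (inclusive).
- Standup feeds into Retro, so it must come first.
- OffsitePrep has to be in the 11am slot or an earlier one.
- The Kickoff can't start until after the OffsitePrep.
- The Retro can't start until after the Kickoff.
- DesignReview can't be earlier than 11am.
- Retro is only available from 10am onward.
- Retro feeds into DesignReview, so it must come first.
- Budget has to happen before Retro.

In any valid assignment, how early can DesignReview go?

DesignReview is available from 11am; precedence pushes DesignReview to at least 12pm.
DesignReview at 12pm is achievable: Sync in 8am, Retro in 11am, Triage in 8am, Budget in 9am, DesignReview in 12pm, OffsitePrep in 8am, Standup in 10am, Roadmap in 8am, Kickoff in 9am.

12pm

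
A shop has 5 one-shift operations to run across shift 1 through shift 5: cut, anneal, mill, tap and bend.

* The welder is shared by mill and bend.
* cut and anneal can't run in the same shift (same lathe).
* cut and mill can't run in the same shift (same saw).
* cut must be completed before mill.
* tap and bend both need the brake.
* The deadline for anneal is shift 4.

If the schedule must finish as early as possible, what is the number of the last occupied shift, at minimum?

shift 2

The precedence chain requires at least 2 distinct shifts.
2 works (last occupied shift: shift 2): for example anneal in shift 2; cut in shift 1; bend in shift 1; tap in shift 2; mill in shift 2.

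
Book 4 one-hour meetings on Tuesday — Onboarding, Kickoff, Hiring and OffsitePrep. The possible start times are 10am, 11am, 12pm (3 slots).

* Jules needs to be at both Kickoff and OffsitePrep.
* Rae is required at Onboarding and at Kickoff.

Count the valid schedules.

Splitting on Onboarding: it can be 10am (12), 11am (12), 12pm (12). Listing each branch's schedules as (Kickoff, Hiring, OffsitePrep):
Onboarding=10am: (11am,10am,10am) (11am,10am,12pm) (11am,11am,10am) (11am,11am,12pm) (11am,12pm,10am) (11am,12pm,12pm) (12pm,10am,10am) (12pm,10am,11am) (12pm,11am,10am) (12pm,11am,11am) (12pm,12pm,10am) (12pm,12pm,11am) — 12.
Onboarding=11am: (10am,10am,11am) (10am,10am,12pm) (10am,11am,11am) (10am,11am,12pm) (10am,12pm,11am) (10am,12pm,12pm) (12pm,10am,10am) (12pm,10am,11am) (12pm,11am,10am) (12pm,11am,11am) (12pm,12pm,10am) (12pm,12pm,11am) — 12.
Onboarding=12pm: (10am,10am,11am) (10am,10am,12pm) (10am,11am,11am) (10am,11am,12pm) (10am,12pm,11am) (10am,12pm,12pm) (11am,10am,10am) (11am,10am,12pm) (11am,11am,10am) (11am,11am,12pm) (11am,12pm,10am) (11am,12pm,12pm) — 12.
Summing: 12 + 12 + 12 = 36.

36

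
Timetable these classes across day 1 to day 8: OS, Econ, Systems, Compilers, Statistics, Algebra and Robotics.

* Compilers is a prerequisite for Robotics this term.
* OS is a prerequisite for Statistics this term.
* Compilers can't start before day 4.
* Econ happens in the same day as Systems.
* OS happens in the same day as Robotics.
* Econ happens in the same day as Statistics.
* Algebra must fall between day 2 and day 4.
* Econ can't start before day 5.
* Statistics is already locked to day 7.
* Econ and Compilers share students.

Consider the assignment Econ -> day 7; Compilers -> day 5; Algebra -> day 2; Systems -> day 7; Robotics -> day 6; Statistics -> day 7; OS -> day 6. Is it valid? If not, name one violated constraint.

Yes

Statistics is already locked to day 7 — holds.
Econ and Compilers share students — holds.
Econ can't start before day 5 — holds.
Econ happens in the same day as Systems — holds.
Econ happens in the same day as Statistics — holds.
Compilers is a prerequisite for Robotics this term — holds.
OS happens in the same day as Robotics — holds.
Compilers can't start before day 4 — holds.
OS is a prerequisite for Statistics this term — holds.
Algebra must fall between day 2 and day 4 — holds.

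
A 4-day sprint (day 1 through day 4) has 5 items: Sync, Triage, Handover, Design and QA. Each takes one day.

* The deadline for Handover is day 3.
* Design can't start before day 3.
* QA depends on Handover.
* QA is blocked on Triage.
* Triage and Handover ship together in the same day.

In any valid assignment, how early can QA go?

Precedence pushes QA to at least day 2.
QA at day 2 is achievable: Triage in day 1; Design in day 3; Handover in day 1; QA in day 2; Sync in day 1.

day 2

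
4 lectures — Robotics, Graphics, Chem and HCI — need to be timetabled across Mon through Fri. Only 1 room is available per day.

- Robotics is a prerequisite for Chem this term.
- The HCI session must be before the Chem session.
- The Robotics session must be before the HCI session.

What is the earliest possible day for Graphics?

Graphics at Mon is achievable: HCI in Wed, Graphics in Mon, Robotics in Tue, Chem in Thu.

Mon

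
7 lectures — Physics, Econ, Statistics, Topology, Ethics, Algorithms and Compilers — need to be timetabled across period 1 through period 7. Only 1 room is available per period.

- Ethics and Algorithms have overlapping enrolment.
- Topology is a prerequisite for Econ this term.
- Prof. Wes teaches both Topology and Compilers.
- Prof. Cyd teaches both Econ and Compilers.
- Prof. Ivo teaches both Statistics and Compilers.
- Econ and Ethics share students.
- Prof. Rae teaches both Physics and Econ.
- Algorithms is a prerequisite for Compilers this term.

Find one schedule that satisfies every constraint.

Statistics in period 6; Physics in period 5; Econ in period 2; Algorithms in period 3; Compilers in period 4; Ethics in period 7; Topology in period 1

Checking: Topology(period 1) before Econ(period 2); Algorithms(period 3) before Compilers(period 4); Physics(period 5) != Econ(period 2); Econ(period 2) != Ethics(period 7); Topology(period 1) != Compilers(period 4); Statistics(period 6) != Compilers(period 4); Ethics(period 7) != Algorithms(period 3); Econ(period 2) != Compilers(period 4); max 1 per period (cap 1).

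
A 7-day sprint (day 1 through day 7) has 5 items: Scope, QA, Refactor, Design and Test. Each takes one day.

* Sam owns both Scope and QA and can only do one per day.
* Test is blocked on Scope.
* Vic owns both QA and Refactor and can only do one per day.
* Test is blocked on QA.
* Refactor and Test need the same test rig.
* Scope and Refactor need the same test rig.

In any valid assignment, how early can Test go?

Precedence pushes Test to at least day 2.
Test at day 3 is achievable: Test in day 3, Refactor in day 4, Scope in day 1, Design in day 1, QA in day 2.
Nothing earlier works — the conflict constraints rule out every day before day 3.

day 3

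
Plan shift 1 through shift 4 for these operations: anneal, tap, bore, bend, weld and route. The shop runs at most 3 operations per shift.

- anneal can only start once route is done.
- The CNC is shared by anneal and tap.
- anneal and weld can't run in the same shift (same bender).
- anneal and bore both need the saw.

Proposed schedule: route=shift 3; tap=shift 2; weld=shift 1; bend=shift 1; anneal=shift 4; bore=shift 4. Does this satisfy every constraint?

No — it violates: anneal and bore both need the saw

anneal and bore both need the saw — violated.
anneal and weld can't run in the same shift (same bender) — holds.
The CNC is shared by anneal and tap — holds.
The shop runs at most 3 operations per shift — holds.
anneal can only start once route is done — holds.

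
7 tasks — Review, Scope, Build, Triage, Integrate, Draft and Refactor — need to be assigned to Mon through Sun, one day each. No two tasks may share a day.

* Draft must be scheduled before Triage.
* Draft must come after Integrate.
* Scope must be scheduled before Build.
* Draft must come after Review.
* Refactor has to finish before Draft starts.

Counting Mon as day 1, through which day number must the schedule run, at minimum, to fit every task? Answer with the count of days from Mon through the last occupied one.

7

The precedence chain requires at least 3 distinct days.
With at most 1 per day and 7 tasks, at least 7 days are needed.
7 works (last occupied day: Sun): for example Integrate in Tue; Draft in Thu; Build in Sat; Review in Mon; Triage in Sun; Refactor in Wed; Scope in Fri.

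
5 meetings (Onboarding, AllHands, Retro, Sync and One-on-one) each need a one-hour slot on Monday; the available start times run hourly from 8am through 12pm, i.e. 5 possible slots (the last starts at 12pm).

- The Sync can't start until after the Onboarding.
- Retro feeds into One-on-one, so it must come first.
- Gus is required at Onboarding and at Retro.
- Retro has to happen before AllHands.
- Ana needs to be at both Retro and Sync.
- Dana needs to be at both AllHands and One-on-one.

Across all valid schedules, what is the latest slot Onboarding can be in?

11am

Downstream work caps Onboarding at 11am.
Onboarding at 11am is achievable: One-on-one -> 10am, Retro -> 8am, AllHands -> 9am, Sync -> 12pm, Onboarding -> 11am.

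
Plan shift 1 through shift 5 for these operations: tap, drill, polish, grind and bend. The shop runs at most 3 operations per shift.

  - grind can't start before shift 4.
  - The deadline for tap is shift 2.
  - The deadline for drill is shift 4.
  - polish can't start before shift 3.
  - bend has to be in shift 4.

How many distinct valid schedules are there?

Splitting on tap: it can be shift 1 (23), shift 2 (23). Listing each branch's schedules as (drill, polish, grind, bend) by shift number:
tap=shift 1: (1,3,4,4) (1,3,5,4) (1,4,4,4) (1,4,5,4) (1,5,4,4) (1,5,5,4) (2,3,4,4) (2,3,5,4) (2,4,4,4) (2,4,5,4) (2,5,4,4) (2,5,5,4) (3,3,4,4) (3,3,5,4) (3,4,4,4) (3,4,5,4) (3,5,4,4) (3,5,5,4) (4,3,4,4) (4,3,5,4) (4,4,5,4) (4,5,4,4) (4,5,5,4) — 23.
tap=shift 2: (1,3,4,4) (1,3,5,4) (1,4,4,4) (1,4,5,4) (1,5,4,4) (1,5,5,4) (2,3,4,4) (2,3,5,4) (2,4,4,4) (2,4,5,4) (2,5,4,4) (2,5,5,4) (3,3,4,4) (3,3,5,4) (3,4,4,4) (3,4,5,4) (3,5,4,4) (3,5,5,4) (4,3,4,4) (4,3,5,4) (4,4,5,4) (4,5,4,4) (4,5,5,4) — 23.
Summing: 23 + 23 = 46.

46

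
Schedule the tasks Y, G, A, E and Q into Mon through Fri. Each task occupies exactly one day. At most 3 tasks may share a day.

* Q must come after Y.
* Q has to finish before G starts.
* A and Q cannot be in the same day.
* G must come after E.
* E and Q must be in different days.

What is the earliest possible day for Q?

Tue

Precedence pushes Q to at least Tue; downstream work caps Q at Thu.
Q at Tue is achievable: Q in Tue, Y in Mon, A in Mon, G in Wed, E in Mon.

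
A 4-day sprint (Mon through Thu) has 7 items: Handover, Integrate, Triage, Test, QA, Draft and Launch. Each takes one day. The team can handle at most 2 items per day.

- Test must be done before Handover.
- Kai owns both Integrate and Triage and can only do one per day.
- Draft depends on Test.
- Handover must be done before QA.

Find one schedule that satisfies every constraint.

Test -> Mon, Launch -> Thu, QA -> Wed, Handover -> Tue, Triage -> Wed, Draft -> Tue, Integrate -> Mon

Checking: Test(Mon) before Handover(Tue); Test(Mon) before Draft(Tue); Handover(Tue) before QA(Wed); Integrate(Mon) != Triage(Wed); max 2 per day (cap 2).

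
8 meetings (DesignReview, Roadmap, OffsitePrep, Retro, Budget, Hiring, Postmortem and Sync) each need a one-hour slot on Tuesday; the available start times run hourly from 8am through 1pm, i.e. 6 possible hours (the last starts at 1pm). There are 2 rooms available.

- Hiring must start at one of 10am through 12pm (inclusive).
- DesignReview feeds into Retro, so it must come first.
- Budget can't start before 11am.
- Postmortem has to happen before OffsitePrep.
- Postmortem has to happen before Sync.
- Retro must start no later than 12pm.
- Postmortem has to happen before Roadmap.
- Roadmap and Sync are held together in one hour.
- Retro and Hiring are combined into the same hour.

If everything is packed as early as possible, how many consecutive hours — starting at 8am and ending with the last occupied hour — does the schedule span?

The precedence chain requires at least 2 distinct hours.
With at most 2 per hour and 8 meetings, at least 4 hours are needed.
Budget can't be placed before 11am — that is hour 4 counting from 8am — so the schedule must run through at least 4 hours.
4 works (last occupied hour: 11am): for example DesignReview in 8am, Budget in 11am, Roadmap in 9am, Sync in 9am, Postmortem in 8am, Retro in 10am, OffsitePrep in 11am, Hiring in 10am.

4 hours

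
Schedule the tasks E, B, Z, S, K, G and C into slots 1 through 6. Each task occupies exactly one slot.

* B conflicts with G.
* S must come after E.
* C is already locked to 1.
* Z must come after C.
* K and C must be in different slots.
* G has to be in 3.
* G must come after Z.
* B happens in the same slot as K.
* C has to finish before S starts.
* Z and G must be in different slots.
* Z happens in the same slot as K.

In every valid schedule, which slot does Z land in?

C is fixed at 1 and must come before Z, so Z is at least 2.
G is fixed at 3 and must come after Z, so Z is at most 2.
So Z must be 2.

2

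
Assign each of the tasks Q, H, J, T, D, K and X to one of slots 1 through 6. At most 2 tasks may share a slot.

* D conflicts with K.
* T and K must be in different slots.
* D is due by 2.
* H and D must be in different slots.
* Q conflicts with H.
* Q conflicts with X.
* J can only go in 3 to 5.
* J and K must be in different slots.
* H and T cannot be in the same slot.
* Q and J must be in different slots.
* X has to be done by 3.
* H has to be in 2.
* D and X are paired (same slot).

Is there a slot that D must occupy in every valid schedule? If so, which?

1

D's window is 1–2.
H is fixed at 2, and D can't share a slot with H.
So D must be 1.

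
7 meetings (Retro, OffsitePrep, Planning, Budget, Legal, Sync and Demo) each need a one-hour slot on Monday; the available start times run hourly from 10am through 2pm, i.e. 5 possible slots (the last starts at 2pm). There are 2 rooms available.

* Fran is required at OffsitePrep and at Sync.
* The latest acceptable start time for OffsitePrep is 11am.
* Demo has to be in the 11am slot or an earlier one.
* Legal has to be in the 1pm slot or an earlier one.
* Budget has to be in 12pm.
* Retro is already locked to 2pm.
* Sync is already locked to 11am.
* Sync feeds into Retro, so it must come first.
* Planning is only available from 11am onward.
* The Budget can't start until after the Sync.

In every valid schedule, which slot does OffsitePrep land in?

OffsitePrep's window is 10am–11am.
Sync is fixed at 11am, and OffsitePrep can't share a slot with Sync.
So OffsitePrep must be 10am.

10am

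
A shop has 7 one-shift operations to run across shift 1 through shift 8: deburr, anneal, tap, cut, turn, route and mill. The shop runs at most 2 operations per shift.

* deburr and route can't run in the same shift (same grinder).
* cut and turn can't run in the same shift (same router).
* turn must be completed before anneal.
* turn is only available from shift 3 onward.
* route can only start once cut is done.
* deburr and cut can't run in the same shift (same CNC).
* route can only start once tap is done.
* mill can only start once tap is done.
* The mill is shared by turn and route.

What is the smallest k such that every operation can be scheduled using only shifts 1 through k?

The precedence chain requires at least 2 distinct shifts.
With at most 2 per shift and 7 operations, at least 4 shifts are needed.
Propagating the time windows through the other constraints, anneal can't land before shift 4, so the schedule must run through at least shift 4.
4 works (last occupied shift: shift 4): for example anneal in shift 4; cut in shift 1; tap in shift 1; route in shift 2; deburr in shift 3; mill in shift 2; turn in shift 3.

4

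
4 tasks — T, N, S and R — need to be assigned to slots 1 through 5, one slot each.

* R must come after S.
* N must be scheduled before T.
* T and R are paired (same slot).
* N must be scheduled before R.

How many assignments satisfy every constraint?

30

Splitting on T: it can be 2 (1), 3 (4), 4 (9), 5 (16). Listing each branch's schedules as (N, S, R):
T=2: (1,1,2) — 1.
T=3: (1,1,3) (1,2,3) (2,1,3) (2,2,3) — 4.
T=4: (1,1,4) (1,2,4) (1,3,4) (2,1,4) (2,2,4) (2,3,4) (3,1,4) (3,2,4) (3,3,4) — 9.
T=5: (1,1,5) (1,2,5) (1,3,5) (1,4,5) (2,1,5) (2,2,5) (2,3,5) (2,4,5) (3,1,5) (3,2,5) (3,3,5) (3,4,5) (4,1,5) (4,2,5) (4,3,5) (4,4,5) — 16.
Summing: 1 + 4 + 9 + 16 = 30.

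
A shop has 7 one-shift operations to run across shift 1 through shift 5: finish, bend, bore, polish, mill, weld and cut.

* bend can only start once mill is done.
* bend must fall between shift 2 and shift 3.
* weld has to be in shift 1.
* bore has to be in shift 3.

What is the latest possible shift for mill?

Downstream work caps mill at shift 2.
mill at shift 2 is achievable: cut in shift 1; bend in shift 3; polish in shift 1; bore in shift 3; weld in shift 1; finish in shift 1; mill in shift 2.

shift 2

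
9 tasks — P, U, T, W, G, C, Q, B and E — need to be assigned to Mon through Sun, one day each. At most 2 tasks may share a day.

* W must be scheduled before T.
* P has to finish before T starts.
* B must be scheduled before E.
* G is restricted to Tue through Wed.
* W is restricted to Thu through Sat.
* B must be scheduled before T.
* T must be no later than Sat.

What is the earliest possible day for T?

Fri

Precedence pushes T to at least Fri; T's own window allows nothing later than Sat.
T at Fri is achievable: B=Mon, W=Thu, C=Wed, T=Fri, P=Mon, G=Tue, E=Tue, Q=Thu, U=Wed.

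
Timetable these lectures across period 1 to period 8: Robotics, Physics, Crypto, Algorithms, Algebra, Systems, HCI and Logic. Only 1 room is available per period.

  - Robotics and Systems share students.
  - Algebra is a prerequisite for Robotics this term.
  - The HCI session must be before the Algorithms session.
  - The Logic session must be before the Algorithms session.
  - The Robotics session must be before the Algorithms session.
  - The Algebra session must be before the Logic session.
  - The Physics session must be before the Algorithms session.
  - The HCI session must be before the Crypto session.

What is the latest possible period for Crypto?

Precedence pushes Crypto to at least period 2.
Crypto at period 8 is achievable: Logic=period 4; Systems=period 7; Physics=period 5; HCI=period 3; Algebra=period 1; Algorithms=period 6; Crypto=period 8; Robotics=period 2.

period 8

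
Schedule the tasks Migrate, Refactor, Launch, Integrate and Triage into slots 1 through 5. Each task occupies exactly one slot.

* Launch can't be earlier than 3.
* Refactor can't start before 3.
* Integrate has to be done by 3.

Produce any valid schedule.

Triage -> 1; Integrate -> 1; Launch -> 3; Migrate -> 1; Refactor -> 3

Checking: Refactor=3 in [3,5]; Integrate=1 in [1,3]; Launch=3 in [3,5].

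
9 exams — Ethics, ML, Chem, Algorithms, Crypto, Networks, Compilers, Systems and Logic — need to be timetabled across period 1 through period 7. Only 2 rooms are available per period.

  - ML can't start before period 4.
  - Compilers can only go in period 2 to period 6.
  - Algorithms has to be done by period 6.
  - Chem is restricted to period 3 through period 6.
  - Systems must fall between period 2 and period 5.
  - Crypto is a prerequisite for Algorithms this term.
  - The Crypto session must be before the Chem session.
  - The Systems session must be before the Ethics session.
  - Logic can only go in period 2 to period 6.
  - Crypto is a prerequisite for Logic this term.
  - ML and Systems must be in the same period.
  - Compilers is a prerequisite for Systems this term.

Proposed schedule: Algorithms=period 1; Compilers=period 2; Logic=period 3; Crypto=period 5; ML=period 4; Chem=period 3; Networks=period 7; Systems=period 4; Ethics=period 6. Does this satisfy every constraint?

Crypto is a prerequisite for Algorithms this term — violated.
The Systems session must be before the Ethics session — holds.
Systems must fall between period 2 and period 5 — holds.
Compilers can only go in period 2 to period 6 — holds.
Only 2 rooms are available per period — holds.
ML can't start before period 4 — holds.
Chem is restricted to period 3 through period 6 — holds.
Logic can only go in period 2 to period 6 — holds.
Compilers is a prerequisite for Systems this term — holds.
The Crypto session must be before the Chem session — violated.
Algorithms has to be done by period 6 — holds.
Crypto is a prerequisite for Logic this term — violated.
ML and Systems must be in the same period — holds.

Invalid. Crypto is a prerequisite for Algorithms this term.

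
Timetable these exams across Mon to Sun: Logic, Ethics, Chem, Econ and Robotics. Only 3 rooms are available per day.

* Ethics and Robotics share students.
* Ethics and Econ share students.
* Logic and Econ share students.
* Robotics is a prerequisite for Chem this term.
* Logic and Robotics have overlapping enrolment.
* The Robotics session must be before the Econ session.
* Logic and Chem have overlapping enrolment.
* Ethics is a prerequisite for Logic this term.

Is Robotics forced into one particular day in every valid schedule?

No

Robotics can be Mon (e.g. Ethics -> Tue; Econ -> Thu; Robotics -> Mon; Chem -> Tue; Logic -> Wed) or Tue (e.g. Logic in Wed; Robotics in Tue; Chem in Thu; Ethics in Mon; Econ in Thu).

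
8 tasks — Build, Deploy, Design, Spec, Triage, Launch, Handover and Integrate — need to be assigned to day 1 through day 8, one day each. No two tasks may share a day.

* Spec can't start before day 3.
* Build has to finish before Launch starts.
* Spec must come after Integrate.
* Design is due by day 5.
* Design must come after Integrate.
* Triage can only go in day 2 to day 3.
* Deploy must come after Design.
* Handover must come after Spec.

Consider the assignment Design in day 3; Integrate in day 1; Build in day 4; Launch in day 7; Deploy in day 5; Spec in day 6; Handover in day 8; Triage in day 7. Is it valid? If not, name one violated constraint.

No. Triage can only go in day 2 to day 3 is not satisfied.

No two tasks may share a day — violated.
Handover must come after Spec — holds.
Deploy must come after Design — holds.
Build has to finish before Launch starts — holds.
Triage can only go in day 2 to day 3 — violated.
Spec must come after Integrate — holds.
Design is due by day 5 — holds.
Spec can't start before day 3 — holds.
Design must come after Integrate — holds.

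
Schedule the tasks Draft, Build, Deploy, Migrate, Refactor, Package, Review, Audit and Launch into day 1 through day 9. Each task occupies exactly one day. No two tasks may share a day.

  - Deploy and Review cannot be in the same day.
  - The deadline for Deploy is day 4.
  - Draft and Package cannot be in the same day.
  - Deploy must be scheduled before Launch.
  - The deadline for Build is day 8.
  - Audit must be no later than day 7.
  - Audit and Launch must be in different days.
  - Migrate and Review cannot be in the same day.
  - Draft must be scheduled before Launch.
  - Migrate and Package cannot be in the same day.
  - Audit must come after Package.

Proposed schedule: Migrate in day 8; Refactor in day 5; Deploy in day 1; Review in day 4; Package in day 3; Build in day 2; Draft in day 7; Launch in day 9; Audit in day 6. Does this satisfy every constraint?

Yes, all constraints hold

Migrate and Review cannot be in the same day — holds.
Audit must come after Package — holds.
The deadline for Deploy is day 4 — holds.
Audit must be no later than day 7 — holds.
Deploy must be scheduled before Launch — holds.
Migrate and Package cannot be in the same day — holds.
Deploy and Review cannot be in the same day — holds.
Draft and Package cannot be in the same day — holds.
The deadline for Build is day 8 — holds.
Audit and Launch must be in different days — holds.
Draft must be scheduled before Launch — holds.
No two tasks may share a day — holds.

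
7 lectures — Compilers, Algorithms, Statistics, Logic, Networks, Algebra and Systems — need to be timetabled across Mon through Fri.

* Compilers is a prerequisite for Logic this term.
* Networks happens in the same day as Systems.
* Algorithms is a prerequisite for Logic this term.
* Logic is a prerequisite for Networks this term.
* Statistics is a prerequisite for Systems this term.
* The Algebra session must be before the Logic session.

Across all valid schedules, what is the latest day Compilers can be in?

Wed

Downstream work caps Compilers at Wed.
Compilers at Wed is achievable: Networks=Fri, Compilers=Wed, Algebra=Mon, Algorithms=Mon, Statistics=Mon, Logic=Thu, Systems=Fri.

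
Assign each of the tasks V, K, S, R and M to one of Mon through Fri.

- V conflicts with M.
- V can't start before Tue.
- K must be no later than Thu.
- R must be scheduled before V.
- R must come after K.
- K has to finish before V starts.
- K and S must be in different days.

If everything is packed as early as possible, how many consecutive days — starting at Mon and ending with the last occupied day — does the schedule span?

The precedence chain requires at least 3 distinct days.
3 works (last occupied day: Wed): for example S=Tue, R=Tue, M=Mon, V=Wed, K=Mon.

3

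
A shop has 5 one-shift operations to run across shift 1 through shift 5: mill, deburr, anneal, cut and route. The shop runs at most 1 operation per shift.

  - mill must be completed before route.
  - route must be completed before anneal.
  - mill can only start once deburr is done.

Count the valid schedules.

Splitting on mill: it can be shift 2 (3), shift 3 (2). Listing each branch's schedules as (deburr, anneal, cut, route) by shift number:
mill=shift 2: (1,4,5,3) (1,5,3,4) (1,5,4,3) — 3.
mill=shift 3: (1,5,2,4) (2,5,1,4) — 2.
Summing: 3 + 2 = 5.

5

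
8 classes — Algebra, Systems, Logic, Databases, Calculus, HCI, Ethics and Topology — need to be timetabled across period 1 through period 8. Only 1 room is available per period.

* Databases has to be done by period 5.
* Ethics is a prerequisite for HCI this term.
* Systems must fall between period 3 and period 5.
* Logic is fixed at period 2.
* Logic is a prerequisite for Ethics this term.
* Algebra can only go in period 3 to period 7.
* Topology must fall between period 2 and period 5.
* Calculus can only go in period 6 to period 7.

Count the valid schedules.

Splitting on Algebra: it can be period 3 (4), period 4 (4), period 5 (4), period 6 (6), period 7 (6). Listing each branch's schedules as (Systems, Logic, Databases, Calculus, HCI, Ethics, Topology) by period number:
Algebra=period 3: (4,2,1,6,8,7,5) (4,2,1,7,8,6,5) (5,2,1,6,8,7,4) (5,2,1,7,8,6,4) — 4.
Algebra=period 4: (3,2,1,6,8,7,5) (3,2,1,7,8,6,5) (5,2,1,6,8,7,3) (5,2,1,7,8,6,3) — 4.
Algebra=period 5: (3,2,1,6,8,7,4) (3,2,1,7,8,6,4) (4,2,1,6,8,7,3) (4,2,1,7,8,6,3) — 4.
Algebra=period 6: (3,2,1,7,8,4,5) (3,2,1,7,8,5,4) (4,2,1,7,8,3,5) (4,2,1,7,8,5,3) (5,2,1,7,8,3,4) (5,2,1,7,8,4,3) — 6.
Algebra=period 7: (3,2,1,6,8,4,5) (3,2,1,6,8,5,4) (4,2,1,6,8,3,5) (4,2,1,6,8,5,3) (5,2,1,6,8,3,4) (5,2,1,6,8,4,3) — 6.
Summing: 4 + 4 + 4 + 6 + 6 = 24.

24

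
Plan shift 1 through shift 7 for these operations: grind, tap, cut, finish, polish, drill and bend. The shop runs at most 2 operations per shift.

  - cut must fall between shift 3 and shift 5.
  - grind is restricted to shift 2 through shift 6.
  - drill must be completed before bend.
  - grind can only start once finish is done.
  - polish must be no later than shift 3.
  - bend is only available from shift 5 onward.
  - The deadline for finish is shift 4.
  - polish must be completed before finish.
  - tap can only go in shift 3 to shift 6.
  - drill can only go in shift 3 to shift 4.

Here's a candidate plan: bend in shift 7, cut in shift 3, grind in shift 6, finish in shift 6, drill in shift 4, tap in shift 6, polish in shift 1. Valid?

No. The shop runs at most 2 operations per shift is not satisfied.

drill must be completed before bend — holds.
cut must fall between shift 3 and shift 5 — holds.
The shop runs at most 2 operations per shift — violated.
bend is only available from shift 5 onward — holds.
tap can only go in shift 3 to shift 6 — holds.
polish must be completed before finish — holds.
polish must be no later than shift 3 — holds.
grind can only start once finish is done — violated.
The deadline for finish is shift 4 — violated.
grind is restricted to shift 2 through shift 6 — holds.
drill can only go in shift 3 to shift 4 — holds.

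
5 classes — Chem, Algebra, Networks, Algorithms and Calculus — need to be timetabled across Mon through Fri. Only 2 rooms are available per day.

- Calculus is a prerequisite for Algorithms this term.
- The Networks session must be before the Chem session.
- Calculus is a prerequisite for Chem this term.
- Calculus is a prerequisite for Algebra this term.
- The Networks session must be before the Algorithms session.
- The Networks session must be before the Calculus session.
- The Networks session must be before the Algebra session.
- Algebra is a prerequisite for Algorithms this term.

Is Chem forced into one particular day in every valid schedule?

Chem can be Wed (e.g. Algebra=Wed, Calculus=Tue, Networks=Mon, Chem=Wed, Algorithms=Thu) or Thu (e.g. Chem=Thu, Calculus=Tue, Algebra=Wed, Algorithms=Thu, Networks=Mon).

No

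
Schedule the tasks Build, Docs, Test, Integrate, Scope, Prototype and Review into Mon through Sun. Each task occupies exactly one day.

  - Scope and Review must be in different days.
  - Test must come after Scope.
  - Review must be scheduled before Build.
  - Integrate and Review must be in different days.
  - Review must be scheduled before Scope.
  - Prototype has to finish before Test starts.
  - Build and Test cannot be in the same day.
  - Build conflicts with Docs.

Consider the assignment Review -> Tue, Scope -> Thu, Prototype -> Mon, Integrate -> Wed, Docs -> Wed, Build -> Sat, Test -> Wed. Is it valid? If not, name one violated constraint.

Review must be scheduled before Scope — holds.
Integrate and Review must be in different days — holds.
Scope and Review must be in different days — holds.
Build and Test cannot be in the same day — holds.
Test must come after Scope — violated.
Prototype has to finish before Test starts — holds.
Review must be scheduled before Build — holds.
Build conflicts with Docs — holds.

No — it violates: Test must come after Scope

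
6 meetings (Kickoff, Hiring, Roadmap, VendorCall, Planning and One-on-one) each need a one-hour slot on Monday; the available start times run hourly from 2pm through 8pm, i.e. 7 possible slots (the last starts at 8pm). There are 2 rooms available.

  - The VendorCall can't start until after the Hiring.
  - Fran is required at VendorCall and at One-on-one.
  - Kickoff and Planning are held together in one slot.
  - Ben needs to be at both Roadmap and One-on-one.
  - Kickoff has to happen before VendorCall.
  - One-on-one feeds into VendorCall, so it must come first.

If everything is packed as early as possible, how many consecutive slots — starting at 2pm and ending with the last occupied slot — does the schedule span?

The precedence chain requires at least 2 distinct slots.
With at most 2 per slot and 6 meetings, at least 3 slots are needed.
3 works (last occupied slot: 4pm): for example Planning=2pm; VendorCall=4pm; One-on-one=3pm; Roadmap=4pm; Kickoff=2pm; Hiring=3pm.

3 slots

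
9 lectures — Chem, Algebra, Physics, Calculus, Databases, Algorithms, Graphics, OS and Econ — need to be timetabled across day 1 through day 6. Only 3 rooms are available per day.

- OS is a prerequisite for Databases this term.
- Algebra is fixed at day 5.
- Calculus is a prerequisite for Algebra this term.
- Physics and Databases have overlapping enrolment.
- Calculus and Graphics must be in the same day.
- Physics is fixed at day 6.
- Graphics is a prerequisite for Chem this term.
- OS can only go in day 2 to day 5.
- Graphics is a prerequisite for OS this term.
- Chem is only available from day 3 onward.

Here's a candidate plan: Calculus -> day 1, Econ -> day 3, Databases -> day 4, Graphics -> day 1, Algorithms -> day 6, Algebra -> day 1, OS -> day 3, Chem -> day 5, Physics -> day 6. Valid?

Invalid. Algebra is fixed at day 5.

Chem is only available from day 3 onward — holds.
Graphics is a prerequisite for Chem this term — holds.
OS can only go in day 2 to day 5 — holds.
Graphics is a prerequisite for OS this term — holds.
Only 3 rooms are available per day — holds.
Physics is fixed at day 6 — holds.
Calculus is a prerequisite for Algebra this term — violated.
OS is a prerequisite for Databases this term — holds.
Algebra is fixed at day 5 — violated.
Calculus and Graphics must be in the same day — holds.
Physics and Databases have overlapping enrolment — holds.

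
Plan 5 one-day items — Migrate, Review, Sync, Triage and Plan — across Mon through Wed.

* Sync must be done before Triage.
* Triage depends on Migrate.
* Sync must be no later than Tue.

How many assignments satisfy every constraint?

45

Splitting on Migrate: it can be Mon (27), Tue (18). Listing each branch's schedules as (Review, Sync, Triage, Plan):
Migrate=Mon: (Mon,Mon,Tue,Mon) (Mon,Mon,Tue,Tue) (Mon,Mon,Tue,Wed) (Mon,Mon,Wed,Mon) (Mon,Mon,Wed,Tue) (Mon,Mon,Wed,Wed) (Mon,Tue,Wed,Mon) (Mon,Tue,Wed,Tue) (Mon,Tue,Wed,Wed) (Tue,Mon,Tue,Mon) (Tue,Mon,Tue,Tue) (Tue,Mon,Tue,Wed) (Tue,Mon,Wed,Mon) (Tue,Mon,Wed,Tue) (Tue,Mon,Wed,Wed) (Tue,Tue,Wed,Mon) (Tue,Tue,Wed,Tue) (Tue,Tue,Wed,Wed) (Wed,Mon,Tue,Mon) (Wed,Mon,Tue,Tue) (Wed,Mon,Tue,Wed) (Wed,Mon,Wed,Mon) (Wed,Mon,Wed,Tue) (Wed,Mon,Wed,Wed) (Wed,Tue,Wed,Mon) (Wed,Tue,Wed,Tue) (Wed,Tue,Wed,Wed) — 27.
Migrate=Tue: (Mon,Mon,Wed,Mon) (Mon,Mon,Wed,Tue) (Mon,Mon,Wed,Wed) (Mon,Tue,Wed,Mon) (Mon,Tue,Wed,Tue) (Mon,Tue,Wed,Wed) (Tue,Mon,Wed,Mon) (Tue,Mon,Wed,Tue) (Tue,Mon,Wed,Wed) (Tue,Tue,Wed,Mon) (Tue,Tue,Wed,Tue) (Tue,Tue,Wed,Wed) (Wed,Mon,Wed,Mon) (Wed,Mon,Wed,Tue) (Wed,Mon,Wed,Wed) (Wed,Tue,Wed,Mon) (Wed,Tue,Wed,Tue) (Wed,Tue,Wed,Wed) — 18.
Summing: 27 + 18 = 45.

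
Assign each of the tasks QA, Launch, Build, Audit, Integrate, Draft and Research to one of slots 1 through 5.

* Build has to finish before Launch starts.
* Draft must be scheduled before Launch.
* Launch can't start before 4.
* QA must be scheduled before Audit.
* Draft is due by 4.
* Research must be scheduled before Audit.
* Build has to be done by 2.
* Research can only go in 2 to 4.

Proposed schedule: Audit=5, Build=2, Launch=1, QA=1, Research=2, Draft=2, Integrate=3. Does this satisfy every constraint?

Draft must be scheduled before Launch — violated.
QA must be scheduled before Audit — holds.
Build has to be done by 2 — holds.
Build has to finish before Launch starts — violated.
Launch can't start before 4 — violated.
Draft is due by 4 — holds.
Research must be scheduled before Audit — holds.
Research can only go in 2 to 4 — holds.

No — it violates: Launch can't start before 4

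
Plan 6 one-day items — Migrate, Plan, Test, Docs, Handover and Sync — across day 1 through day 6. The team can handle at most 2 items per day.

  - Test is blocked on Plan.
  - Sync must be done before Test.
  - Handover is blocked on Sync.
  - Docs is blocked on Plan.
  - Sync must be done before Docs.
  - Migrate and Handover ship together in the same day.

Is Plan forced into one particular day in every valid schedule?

No

Plan can be day 1 (e.g. Sync -> day 1; Test -> day 2; Plan -> day 1; Migrate -> day 3; Docs -> day 2; Handover -> day 3) or day 2 (e.g. Sync=day 1; Test=day 3; Migrate=day 4; Plan=day 2; Handover=day 4; Docs=day 3).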